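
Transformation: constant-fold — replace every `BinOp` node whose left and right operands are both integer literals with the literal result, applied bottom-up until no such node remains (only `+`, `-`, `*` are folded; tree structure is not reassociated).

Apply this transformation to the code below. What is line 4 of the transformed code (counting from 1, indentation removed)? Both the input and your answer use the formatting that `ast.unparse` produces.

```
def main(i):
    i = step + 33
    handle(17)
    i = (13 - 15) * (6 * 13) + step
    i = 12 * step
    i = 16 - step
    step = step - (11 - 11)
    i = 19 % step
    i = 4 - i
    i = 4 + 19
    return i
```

Transformed code:
def main(i):
    i = step + 33
    handle(17)
    i = -156 + step
    i = 12 * step
    i = 16 - step
    step = step - 0
    i = 19 % step
    i = 4 - i
    i = 23
    return i

i = -156 + step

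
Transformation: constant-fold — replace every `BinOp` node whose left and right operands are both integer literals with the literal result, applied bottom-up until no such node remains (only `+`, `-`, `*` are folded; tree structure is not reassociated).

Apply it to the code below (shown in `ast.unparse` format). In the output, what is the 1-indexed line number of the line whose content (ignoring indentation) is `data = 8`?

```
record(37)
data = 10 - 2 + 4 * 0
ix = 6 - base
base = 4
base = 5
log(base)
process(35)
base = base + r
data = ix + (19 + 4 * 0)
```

Transformed code:
record(37)
data = 8
ix = 6 - base
base = 4
base = 5
log(base)
process(35)
base = base + r
data = ix + 19

2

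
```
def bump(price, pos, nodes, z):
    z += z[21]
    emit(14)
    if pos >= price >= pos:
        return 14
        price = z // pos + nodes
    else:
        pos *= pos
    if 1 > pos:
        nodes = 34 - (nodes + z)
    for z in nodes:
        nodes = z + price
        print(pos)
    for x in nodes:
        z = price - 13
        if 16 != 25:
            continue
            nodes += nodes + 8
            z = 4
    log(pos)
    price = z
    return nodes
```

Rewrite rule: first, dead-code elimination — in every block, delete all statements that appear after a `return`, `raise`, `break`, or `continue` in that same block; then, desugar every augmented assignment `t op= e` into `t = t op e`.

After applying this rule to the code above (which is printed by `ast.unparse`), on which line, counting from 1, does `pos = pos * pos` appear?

7

Transformed code:
def bump(price, pos, nodes, z):
    z = z + z[21]
    emit(14)
    if pos >= price >= pos:
        return 14
    else:
        pos = pos * pos
    if 1 > pos:
        nodes = 34 - (nodes + z)
    for z in nodes:
        nodes = z + price
        print(pos)
    for x in nodes:
        z = price - 13
        if 16 != 25:
            continue
    log(pos)
    price = z
    return nodes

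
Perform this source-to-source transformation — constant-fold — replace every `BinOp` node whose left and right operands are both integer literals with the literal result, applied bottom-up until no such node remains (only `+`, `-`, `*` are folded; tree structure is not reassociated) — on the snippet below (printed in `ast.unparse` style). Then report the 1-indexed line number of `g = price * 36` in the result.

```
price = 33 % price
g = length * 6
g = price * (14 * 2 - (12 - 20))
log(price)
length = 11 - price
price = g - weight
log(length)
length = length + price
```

Transformed code:
price = 33 % price
g = length * 6
g = price * 36
log(price)
length = 11 - price
price = g - weight
log(length)
length = length + price

3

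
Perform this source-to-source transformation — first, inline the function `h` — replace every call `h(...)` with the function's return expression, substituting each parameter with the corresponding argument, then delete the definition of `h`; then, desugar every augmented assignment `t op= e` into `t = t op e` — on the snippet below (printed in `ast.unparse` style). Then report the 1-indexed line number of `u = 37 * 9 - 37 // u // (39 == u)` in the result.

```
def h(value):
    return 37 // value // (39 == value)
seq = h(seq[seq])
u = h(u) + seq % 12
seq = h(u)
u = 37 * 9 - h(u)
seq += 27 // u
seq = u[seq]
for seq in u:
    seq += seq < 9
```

4

Transformed code:
seq = 37 // seq[seq] // (39 == seq[seq])
u = 37 // u // (39 == u) + seq % 12
seq = 37 // u // (39 == u)
u = 37 * 9 - 37 // u // (39 == u)
seq = seq + 27 // u
seq = u[seq]
for seq in u:
    seq = seq + (seq < 9)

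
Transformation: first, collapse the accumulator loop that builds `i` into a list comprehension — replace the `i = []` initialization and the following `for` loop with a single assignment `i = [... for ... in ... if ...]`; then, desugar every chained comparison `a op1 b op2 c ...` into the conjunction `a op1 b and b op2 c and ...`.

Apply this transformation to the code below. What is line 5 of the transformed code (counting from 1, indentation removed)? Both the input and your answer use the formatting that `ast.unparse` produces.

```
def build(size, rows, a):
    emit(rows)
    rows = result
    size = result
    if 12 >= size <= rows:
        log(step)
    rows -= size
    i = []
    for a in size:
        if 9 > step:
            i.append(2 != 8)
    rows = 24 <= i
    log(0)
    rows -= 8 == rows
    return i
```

Transformed code:
def build(size, rows, a):
    emit(rows)
    rows = result
    size = result
    if 12 >= size and size <= rows:
        log(step)
    rows -= size
    i = [2 != 8 for a in size if 9 > step]
    rows = 24 <= i
    log(0)
    rows -= 8 == rows
    return i

if 12 >= size and size <= rows:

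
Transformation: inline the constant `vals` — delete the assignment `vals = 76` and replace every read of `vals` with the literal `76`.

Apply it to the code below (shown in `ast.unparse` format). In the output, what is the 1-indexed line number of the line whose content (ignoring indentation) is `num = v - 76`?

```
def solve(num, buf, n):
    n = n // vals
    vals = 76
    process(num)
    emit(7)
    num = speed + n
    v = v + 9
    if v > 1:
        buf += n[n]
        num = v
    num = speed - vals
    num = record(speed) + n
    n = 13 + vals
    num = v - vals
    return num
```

13

Transformed code:
def solve(num, buf, n):
    n = n // 76
    process(num)
    emit(7)
    num = speed + n
    v = v + 9
    if v > 1:
        buf += n[n]
        num = v
    num = speed - 76
    num = record(speed) + n
    n = 13 + 76
    num = v - 76
    return num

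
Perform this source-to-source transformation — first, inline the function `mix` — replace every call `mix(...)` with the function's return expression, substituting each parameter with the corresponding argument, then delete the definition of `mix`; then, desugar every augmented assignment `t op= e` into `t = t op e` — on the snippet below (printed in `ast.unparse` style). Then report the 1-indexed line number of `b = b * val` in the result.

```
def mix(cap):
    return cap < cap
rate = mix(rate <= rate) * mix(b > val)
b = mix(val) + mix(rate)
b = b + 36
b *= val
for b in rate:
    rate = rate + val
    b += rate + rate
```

Transformed code:
rate = ((rate <= rate) < (rate <= rate)) * ((b > val) < (b > val))
b = (val < val) + (rate < rate)
b = b + 36
b = b * val
for b in rate:
    rate = rate + val
    b = b + (rate + rate)

4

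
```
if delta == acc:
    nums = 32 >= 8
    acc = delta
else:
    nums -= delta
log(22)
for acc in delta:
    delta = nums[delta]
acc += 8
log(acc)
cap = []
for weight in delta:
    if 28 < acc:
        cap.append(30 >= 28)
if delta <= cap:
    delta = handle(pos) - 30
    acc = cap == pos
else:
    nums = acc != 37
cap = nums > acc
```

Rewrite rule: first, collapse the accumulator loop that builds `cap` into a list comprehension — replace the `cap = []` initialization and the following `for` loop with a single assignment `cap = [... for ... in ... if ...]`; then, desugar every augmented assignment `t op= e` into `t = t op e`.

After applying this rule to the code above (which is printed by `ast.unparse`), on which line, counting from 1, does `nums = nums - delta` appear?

Transformed code:
if delta == acc:
    nums = 32 >= 8
    acc = delta
else:
    nums = nums - delta
log(22)
for acc in delta:
    delta = nums[delta]
acc = acc + 8
log(acc)
cap = [30 >= 28 for weight in delta if 28 < acc]
if delta <= cap:
    delta = handle(pos) - 30
    acc = cap == pos
else:
    nums = acc != 37
cap = nums > acc

5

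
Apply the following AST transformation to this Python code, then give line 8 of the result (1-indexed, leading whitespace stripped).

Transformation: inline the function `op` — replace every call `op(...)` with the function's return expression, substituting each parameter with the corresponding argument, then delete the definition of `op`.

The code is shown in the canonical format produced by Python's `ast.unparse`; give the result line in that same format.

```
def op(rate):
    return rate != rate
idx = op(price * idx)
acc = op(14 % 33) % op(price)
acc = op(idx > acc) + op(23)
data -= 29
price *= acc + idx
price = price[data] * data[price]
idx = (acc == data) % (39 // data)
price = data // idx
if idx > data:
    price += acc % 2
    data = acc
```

Transformed code:
idx = price * idx != price * idx
acc = (14 % 33 != 14 % 33) % (price != price)
acc = ((idx > acc) != (idx > acc)) + (23 != 23)
data -= 29
price *= acc + idx
price = price[data] * data[price]
idx = (acc == data) % (39 // data)
price = data // idx
if idx > data:
    price += acc % 2
    data = acc

price = data // idx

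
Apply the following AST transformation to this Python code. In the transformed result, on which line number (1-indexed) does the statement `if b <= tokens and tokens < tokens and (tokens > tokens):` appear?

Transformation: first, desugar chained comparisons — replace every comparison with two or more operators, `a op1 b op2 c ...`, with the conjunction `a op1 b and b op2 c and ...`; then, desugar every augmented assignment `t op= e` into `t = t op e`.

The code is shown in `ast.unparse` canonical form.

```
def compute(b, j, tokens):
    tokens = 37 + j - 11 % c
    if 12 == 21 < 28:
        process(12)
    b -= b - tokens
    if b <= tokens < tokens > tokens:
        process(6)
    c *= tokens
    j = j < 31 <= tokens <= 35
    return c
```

Transformed code:
def compute(b, j, tokens):
    tokens = 37 + j - 11 % c
    if 12 == 21 and 21 < 28:
        process(12)
    b = b - (b - tokens)
    if b <= tokens and tokens < tokens and (tokens > tokens):
        process(6)
    c = c * tokens
    j = j < 31 and 31 <= tokens and (tokens <= 35)
    return c

6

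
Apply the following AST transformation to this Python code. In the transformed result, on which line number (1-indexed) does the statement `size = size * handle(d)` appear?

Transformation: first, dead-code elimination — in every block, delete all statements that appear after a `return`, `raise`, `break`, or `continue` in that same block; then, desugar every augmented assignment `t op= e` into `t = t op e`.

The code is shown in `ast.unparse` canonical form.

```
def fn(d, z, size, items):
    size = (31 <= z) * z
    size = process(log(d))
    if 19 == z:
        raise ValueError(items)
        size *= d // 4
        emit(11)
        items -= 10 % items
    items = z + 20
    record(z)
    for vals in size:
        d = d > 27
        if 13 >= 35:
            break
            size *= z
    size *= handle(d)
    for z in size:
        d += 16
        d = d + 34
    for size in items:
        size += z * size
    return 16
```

Transformed code:
def fn(d, z, size, items):
    size = (31 <= z) * z
    size = process(log(d))
    if 19 == z:
        raise ValueError(items)
    items = z + 20
    record(z)
    for vals in size:
        d = d > 27
        if 13 >= 35:
            break
    size = size * handle(d)
    for z in size:
        d = d + 16
        d = d + 34
    for size in items:
        size = size + z * size
    return 16

12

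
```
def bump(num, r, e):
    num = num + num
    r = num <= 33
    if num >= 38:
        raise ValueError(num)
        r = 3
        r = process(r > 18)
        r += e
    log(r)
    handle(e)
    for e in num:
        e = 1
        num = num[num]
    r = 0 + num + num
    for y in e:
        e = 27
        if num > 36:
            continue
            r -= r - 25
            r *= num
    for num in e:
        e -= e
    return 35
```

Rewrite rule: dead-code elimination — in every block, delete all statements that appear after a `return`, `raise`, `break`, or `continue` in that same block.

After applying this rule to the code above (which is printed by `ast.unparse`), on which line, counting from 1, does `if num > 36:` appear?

14

Transformed code:
def bump(num, r, e):
    num = num + num
    r = num <= 33
    if num >= 38:
        raise ValueError(num)
    log(r)
    handle(e)
    for e in num:
        e = 1
        num = num[num]
    r = 0 + num + num
    for y in e:
        e = 27
        if num > 36:
            continue
    for num in e:
        e -= e
    return 35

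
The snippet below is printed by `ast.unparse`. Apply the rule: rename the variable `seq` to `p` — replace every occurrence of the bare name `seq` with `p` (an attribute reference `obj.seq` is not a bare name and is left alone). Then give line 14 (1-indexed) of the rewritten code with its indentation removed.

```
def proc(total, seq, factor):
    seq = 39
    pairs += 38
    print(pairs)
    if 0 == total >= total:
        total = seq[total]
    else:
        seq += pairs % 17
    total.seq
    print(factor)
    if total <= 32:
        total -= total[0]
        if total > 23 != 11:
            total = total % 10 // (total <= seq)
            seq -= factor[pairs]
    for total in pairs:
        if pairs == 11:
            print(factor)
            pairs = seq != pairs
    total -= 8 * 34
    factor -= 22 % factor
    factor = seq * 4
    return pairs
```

total = total % 10 // (total <= p)

Transformed code:
def proc(total, p, factor):
    p = 39
    pairs += 38
    print(pairs)
    if 0 == total >= total:
        total = p[total]
    else:
        p += pairs % 17
    total.seq
    print(factor)
    if total <= 32:
        total -= total[0]
        if total > 23 != 11:
            total = total % 10 // (total <= p)
            p -= factor[pairs]
    for total in pairs:
        if pairs == 11:
            print(factor)
            pairs = p != pairs
    total -= 8 * 34
    factor -= 22 % factor
    factor = p * 4
    return pairs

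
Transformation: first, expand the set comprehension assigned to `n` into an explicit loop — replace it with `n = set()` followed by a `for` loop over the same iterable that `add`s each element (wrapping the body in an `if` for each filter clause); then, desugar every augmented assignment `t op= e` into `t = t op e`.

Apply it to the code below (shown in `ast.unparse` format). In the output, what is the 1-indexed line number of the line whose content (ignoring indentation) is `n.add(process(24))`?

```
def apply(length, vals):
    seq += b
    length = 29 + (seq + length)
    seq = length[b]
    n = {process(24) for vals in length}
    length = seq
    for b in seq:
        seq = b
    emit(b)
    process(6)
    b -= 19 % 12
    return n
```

Transformed code:
def apply(length, vals):
    seq = seq + b
    length = 29 + (seq + length)
    seq = length[b]
    n = set()
    for vals in length:
        n.add(process(24))
    length = seq
    for b in seq:
        seq = b
    emit(b)
    process(6)
    b = b - 19 % 12
    return n

7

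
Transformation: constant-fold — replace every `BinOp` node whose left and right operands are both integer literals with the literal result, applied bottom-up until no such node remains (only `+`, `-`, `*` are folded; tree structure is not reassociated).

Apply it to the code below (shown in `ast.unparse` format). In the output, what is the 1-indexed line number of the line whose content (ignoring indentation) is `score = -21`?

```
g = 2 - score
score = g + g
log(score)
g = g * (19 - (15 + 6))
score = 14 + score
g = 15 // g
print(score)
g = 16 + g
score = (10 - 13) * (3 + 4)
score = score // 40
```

Transformed code:
g = 2 - score
score = g + g
log(score)
g = g * -2
score = 14 + score
g = 15 // g
print(score)
g = 16 + g
score = -21
score = score // 40

9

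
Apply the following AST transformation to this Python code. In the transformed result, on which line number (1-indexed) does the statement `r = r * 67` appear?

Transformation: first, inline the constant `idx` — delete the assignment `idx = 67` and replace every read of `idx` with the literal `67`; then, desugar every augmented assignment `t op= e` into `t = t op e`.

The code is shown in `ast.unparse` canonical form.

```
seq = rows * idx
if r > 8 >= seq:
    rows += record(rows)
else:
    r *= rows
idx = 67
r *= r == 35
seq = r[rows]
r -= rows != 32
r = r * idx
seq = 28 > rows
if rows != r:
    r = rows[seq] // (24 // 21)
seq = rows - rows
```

9

Transformed code:
seq = rows * 67
if r > 8 >= seq:
    rows = rows + record(rows)
else:
    r = r * rows
r = r * (r == 35)
seq = r[rows]
r = r - (rows != 32)
r = r * 67
seq = 28 > rows
if rows != r:
    r = rows[seq] // (24 // 21)
seq = rows - rows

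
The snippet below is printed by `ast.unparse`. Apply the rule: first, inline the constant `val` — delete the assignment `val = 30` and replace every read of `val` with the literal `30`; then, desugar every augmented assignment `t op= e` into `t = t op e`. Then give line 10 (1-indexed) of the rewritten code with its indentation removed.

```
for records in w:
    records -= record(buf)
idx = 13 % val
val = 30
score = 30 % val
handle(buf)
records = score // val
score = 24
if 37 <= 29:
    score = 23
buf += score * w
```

Transformed code:
for records in w:
    records = records - record(buf)
idx = 13 % 30
score = 30 % 30
handle(buf)
records = score // 30
score = 24
if 37 <= 29:
    score = 23
buf = buf + score * w

buf = buf + score * w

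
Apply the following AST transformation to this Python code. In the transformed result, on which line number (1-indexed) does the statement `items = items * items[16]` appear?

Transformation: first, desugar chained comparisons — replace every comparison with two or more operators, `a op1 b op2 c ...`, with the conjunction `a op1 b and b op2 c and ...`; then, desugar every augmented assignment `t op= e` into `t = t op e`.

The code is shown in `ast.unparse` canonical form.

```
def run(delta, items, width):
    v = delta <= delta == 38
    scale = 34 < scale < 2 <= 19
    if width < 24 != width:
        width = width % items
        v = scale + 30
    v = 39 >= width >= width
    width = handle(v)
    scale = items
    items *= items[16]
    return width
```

Transformed code:
def run(delta, items, width):
    v = delta <= delta and delta == 38
    scale = 34 < scale and scale < 2 and (2 <= 19)
    if width < 24 and 24 != width:
        width = width % items
        v = scale + 30
    v = 39 >= width and width >= width
    width = handle(v)
    scale = items
    items = items * items[16]
    return width

10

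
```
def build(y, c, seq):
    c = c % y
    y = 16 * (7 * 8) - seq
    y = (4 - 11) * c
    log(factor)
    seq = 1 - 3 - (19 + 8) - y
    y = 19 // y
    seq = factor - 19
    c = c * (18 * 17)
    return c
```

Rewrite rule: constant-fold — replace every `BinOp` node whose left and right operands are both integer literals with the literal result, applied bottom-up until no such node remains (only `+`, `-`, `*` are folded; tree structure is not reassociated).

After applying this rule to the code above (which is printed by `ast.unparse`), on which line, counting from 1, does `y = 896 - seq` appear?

3

Transformed code:
def build(y, c, seq):
    c = c % y
    y = 896 - seq
    y = -7 * c
    log(factor)
    seq = -29 - y
    y = 19 // y
    seq = factor - 19
    c = c * 306
    return c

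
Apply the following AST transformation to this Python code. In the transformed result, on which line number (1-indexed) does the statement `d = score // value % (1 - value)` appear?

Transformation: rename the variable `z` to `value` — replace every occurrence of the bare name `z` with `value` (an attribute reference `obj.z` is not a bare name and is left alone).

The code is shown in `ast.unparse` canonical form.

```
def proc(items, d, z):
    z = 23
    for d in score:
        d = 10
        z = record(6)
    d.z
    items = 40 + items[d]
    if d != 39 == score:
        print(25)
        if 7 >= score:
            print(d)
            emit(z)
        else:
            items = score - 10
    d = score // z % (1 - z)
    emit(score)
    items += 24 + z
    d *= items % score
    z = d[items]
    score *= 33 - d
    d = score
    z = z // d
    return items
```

Transformed code:
def proc(items, d, value):
    value = 23
    for d in score:
        d = 10
        value = record(6)
    d.z
    items = 40 + items[d]
    if d != 39 == score:
        print(25)
        if 7 >= score:
            print(d)
            emit(value)
        else:
            items = score - 10
    d = score // value % (1 - value)
    emit(score)
    items += 24 + value
    d *= items % score
    value = d[items]
    score *= 33 - d
    d = score
    value = value // d
    return items

15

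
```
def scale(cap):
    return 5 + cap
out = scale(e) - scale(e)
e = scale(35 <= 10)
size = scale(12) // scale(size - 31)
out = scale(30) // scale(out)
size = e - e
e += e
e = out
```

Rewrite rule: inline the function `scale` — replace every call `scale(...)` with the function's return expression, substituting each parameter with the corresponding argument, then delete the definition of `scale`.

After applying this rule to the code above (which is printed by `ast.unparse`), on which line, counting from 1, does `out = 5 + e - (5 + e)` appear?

Transformed code:
out = 5 + e - (5 + e)
e = 5 + (35 <= 10)
size = (5 + 12) // (5 + (size - 31))
out = (5 + 30) // (5 + out)
size = e - e
e += e
e = out

1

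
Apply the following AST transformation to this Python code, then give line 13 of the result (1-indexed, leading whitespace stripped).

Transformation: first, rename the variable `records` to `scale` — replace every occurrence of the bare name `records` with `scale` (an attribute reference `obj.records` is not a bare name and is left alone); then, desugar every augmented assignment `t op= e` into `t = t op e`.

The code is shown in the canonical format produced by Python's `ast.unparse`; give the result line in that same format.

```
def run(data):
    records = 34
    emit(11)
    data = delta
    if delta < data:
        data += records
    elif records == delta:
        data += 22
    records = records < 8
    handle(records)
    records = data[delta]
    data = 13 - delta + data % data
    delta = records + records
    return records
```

delta = scale + scale

Transformed code:
def run(data):
    scale = 34
    emit(11)
    data = delta
    if delta < data:
        data = data + scale
    elif scale == delta:
        data = data + 22
    scale = scale < 8
    handle(scale)
    scale = data[delta]
    data = 13 - delta + data % data
    delta = scale + scale
    return scale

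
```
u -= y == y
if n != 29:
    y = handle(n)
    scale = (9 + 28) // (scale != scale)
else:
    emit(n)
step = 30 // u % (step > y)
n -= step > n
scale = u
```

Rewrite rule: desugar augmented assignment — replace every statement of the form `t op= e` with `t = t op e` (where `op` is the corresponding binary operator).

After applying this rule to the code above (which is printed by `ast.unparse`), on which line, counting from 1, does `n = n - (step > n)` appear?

Transformed code:
u = u - (y == y)
if n != 29:
    y = handle(n)
    scale = (9 + 28) // (scale != scale)
else:
    emit(n)
step = 30 // u % (step > y)
n = n - (step > n)
scale = u

8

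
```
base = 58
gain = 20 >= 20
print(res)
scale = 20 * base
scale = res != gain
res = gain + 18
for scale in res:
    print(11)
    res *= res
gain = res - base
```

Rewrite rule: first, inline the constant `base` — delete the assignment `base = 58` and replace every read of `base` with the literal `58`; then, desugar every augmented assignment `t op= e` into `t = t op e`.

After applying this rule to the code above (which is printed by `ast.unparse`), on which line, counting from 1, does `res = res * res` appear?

Transformed code:
gain = 20 >= 20
print(res)
scale = 20 * 58
scale = res != gain
res = gain + 18
for scale in res:
    print(11)
    res = res * res
gain = res - 58

8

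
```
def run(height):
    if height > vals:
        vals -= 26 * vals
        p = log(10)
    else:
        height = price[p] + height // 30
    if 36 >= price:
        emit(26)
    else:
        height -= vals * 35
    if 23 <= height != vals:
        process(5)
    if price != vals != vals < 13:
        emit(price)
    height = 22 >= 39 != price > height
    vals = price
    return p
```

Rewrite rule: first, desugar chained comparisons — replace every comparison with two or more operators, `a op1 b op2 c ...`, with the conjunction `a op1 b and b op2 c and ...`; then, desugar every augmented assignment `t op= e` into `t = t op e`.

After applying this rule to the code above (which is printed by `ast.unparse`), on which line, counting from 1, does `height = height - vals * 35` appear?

10

Transformed code:
def run(height):
    if height > vals:
        vals = vals - 26 * vals
        p = log(10)
    else:
        height = price[p] + height // 30
    if 36 >= price:
        emit(26)
    else:
        height = height - vals * 35
    if 23 <= height and height != vals:
        process(5)
    if price != vals and vals != vals and (vals < 13):
        emit(price)
    height = 22 >= 39 and 39 != price and (price > height)
    vals = price
    return p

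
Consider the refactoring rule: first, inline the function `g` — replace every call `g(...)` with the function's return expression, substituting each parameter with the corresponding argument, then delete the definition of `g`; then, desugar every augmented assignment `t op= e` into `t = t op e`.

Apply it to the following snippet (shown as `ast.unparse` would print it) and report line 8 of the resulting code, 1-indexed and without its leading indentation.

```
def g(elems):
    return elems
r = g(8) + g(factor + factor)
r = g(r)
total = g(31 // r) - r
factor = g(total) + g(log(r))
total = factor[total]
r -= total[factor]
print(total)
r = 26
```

r = 26

Transformed code:
r = 8 + (factor + factor)
r = r
total = 31 // r - r
factor = total + log(r)
total = factor[total]
r = r - total[factor]
print(total)
r = 26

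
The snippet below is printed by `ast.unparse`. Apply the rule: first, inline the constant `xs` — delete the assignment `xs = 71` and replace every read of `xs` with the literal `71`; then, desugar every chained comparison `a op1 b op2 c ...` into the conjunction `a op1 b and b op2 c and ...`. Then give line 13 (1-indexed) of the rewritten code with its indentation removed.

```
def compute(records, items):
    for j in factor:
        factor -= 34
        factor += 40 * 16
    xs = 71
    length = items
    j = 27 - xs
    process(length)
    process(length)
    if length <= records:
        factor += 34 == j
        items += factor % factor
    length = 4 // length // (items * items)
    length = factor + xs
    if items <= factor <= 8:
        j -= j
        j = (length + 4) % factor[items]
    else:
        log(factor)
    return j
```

Transformed code:
def compute(records, items):
    for j in factor:
        factor -= 34
        factor += 40 * 16
    length = items
    j = 27 - 71
    process(length)
    process(length)
    if length <= records:
        factor += 34 == j
        items += factor % factor
    length = 4 // length // (items * items)
    length = factor + 71
    if items <= factor and factor <= 8:
        j -= j
        j = (length + 4) % factor[items]
    else:
        log(factor)
    return j

length = factor + 71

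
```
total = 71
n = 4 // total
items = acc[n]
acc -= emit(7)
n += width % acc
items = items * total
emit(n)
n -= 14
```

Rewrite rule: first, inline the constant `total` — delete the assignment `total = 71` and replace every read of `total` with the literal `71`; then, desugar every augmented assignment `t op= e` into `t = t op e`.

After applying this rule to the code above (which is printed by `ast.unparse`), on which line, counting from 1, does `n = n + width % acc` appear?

Transformed code:
n = 4 // 71
items = acc[n]
acc = acc - emit(7)
n = n + width % acc
items = items * 71
emit(n)
n = n - 14

4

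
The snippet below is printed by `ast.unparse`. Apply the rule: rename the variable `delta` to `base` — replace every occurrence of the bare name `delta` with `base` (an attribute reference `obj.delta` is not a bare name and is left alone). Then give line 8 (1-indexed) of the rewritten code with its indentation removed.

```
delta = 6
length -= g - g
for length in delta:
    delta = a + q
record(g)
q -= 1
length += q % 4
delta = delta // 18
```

Transformed code:
base = 6
length -= g - g
for length in base:
    base = a + q
record(g)
q -= 1
length += q % 4
base = base // 18

base = base // 18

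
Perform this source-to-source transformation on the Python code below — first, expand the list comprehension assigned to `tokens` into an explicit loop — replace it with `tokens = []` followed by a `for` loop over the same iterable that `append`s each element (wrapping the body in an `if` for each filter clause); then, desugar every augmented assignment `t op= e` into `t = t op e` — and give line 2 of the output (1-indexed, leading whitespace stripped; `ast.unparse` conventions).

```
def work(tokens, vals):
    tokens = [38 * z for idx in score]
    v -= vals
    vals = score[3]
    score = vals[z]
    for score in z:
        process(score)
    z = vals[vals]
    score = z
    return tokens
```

tokens = []

Transformed code:
def work(tokens, vals):
    tokens = []
    for idx in score:
        tokens.append(38 * z)
    v = v - vals
    vals = score[3]
    score = vals[z]
    for score in z:
        process(score)
    z = vals[vals]
    score = z
    return tokens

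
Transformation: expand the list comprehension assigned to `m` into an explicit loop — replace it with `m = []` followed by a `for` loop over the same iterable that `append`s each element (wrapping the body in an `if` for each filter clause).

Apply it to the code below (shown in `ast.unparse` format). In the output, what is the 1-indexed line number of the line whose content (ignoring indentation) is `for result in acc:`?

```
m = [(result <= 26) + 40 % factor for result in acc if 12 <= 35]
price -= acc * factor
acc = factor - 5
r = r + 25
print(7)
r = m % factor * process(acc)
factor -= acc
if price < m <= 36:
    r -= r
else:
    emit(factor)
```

Transformed code:
m = []
for result in acc:
    if 12 <= 35:
        m.append((result <= 26) + 40 % factor)
price -= acc * factor
acc = factor - 5
r = r + 25
print(7)
r = m % factor * process(acc)
factor -= acc
if price < m <= 36:
    r -= r
else:
    emit(factor)

2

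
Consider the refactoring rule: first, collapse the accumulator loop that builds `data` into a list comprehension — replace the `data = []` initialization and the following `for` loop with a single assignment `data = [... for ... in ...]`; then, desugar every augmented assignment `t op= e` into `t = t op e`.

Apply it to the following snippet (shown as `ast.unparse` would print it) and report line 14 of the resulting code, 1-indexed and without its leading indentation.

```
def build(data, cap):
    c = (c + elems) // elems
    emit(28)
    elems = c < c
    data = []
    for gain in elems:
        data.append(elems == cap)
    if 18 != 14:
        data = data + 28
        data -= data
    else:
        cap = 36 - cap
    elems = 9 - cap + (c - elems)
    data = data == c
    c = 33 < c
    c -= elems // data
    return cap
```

c = c - elems // data

Transformed code:
def build(data, cap):
    c = (c + elems) // elems
    emit(28)
    elems = c < c
    data = [elems == cap for gain in elems]
    if 18 != 14:
        data = data + 28
        data = data - data
    else:
        cap = 36 - cap
    elems = 9 - cap + (c - elems)
    data = data == c
    c = 33 < c
    c = c - elems // data
    return cap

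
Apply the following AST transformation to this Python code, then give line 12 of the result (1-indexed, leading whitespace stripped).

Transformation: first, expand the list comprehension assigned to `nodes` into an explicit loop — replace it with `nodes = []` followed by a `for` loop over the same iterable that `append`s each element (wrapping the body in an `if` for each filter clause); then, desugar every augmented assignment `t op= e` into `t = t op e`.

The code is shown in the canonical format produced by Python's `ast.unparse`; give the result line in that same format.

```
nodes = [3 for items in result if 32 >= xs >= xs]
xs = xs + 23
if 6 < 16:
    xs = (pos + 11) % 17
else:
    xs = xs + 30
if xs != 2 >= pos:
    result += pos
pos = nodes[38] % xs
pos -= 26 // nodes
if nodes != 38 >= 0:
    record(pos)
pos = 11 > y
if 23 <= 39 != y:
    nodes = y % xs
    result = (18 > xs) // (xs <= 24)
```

pos = nodes[38] % xs

Transformed code:
nodes = []
for items in result:
    if 32 >= xs >= xs:
        nodes.append(3)
xs = xs + 23
if 6 < 16:
    xs = (pos + 11) % 17
else:
    xs = xs + 30
if xs != 2 >= pos:
    result = result + pos
pos = nodes[38] % xs
pos = pos - 26 // nodes
if nodes != 38 >= 0:
    record(pos)
pos = 11 > y
if 23 <= 39 != y:
    nodes = y % xs
    result = (18 > xs) // (xs <= 24)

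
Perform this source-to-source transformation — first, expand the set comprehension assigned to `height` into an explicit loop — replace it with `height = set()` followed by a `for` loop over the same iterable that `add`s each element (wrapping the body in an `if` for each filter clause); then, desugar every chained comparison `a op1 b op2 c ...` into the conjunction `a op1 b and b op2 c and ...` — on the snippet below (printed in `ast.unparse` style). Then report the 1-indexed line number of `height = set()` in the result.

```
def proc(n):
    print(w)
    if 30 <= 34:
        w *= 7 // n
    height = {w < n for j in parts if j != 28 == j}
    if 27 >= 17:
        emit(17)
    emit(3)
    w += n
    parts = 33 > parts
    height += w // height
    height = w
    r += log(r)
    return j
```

5

Transformed code:
def proc(n):
    print(w)
    if 30 <= 34:
        w *= 7 // n
    height = set()
    for j in parts:
        if j != 28 and 28 == j:
            height.add(w < n)
    if 27 >= 17:
        emit(17)
    emit(3)
    w += n
    parts = 33 > parts
    height += w // height
    height = w
    r += log(r)
    return j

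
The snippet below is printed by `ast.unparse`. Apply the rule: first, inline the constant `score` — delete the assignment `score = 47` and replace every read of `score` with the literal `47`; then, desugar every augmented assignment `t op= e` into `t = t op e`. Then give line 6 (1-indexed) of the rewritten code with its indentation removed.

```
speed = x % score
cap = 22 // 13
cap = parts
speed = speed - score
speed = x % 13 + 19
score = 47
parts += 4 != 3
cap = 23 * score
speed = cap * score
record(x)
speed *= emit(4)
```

parts = parts + (4 != 3)

Transformed code:
speed = x % 47
cap = 22 // 13
cap = parts
speed = speed - 47
speed = x % 13 + 19
parts = parts + (4 != 3)
cap = 23 * 47
speed = cap * 47
record(x)
speed = speed * emit(4)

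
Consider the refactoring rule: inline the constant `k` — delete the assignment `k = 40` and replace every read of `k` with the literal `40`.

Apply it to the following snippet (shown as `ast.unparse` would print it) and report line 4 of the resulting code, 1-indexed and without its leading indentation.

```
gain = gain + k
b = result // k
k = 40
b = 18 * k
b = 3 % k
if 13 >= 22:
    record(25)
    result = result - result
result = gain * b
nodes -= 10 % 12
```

Transformed code:
gain = gain + 40
b = result // 40
b = 18 * 40
b = 3 % 40
if 13 >= 22:
    record(25)
    result = result - result
result = gain * b
nodes -= 10 % 12

b = 3 % 40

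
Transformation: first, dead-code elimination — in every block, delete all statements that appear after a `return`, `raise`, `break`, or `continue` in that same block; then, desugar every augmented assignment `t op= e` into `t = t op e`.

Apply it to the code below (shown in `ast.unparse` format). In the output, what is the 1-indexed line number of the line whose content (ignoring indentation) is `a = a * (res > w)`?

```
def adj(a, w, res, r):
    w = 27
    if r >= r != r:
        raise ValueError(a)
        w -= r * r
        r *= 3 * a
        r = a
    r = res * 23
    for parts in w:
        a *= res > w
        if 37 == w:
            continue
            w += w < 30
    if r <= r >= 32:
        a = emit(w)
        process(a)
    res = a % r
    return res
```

Transformed code:
def adj(a, w, res, r):
    w = 27
    if r >= r != r:
        raise ValueError(a)
    r = res * 23
    for parts in w:
        a = a * (res > w)
        if 37 == w:
            continue
    if r <= r >= 32:
        a = emit(w)
        process(a)
    res = a % r
    return res

7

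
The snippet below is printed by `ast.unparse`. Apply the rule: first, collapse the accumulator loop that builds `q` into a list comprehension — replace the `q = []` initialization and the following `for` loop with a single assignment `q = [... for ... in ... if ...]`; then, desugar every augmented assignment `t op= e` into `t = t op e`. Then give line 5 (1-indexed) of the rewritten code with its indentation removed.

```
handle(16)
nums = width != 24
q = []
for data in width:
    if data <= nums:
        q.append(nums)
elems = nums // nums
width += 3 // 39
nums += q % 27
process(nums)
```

Transformed code:
handle(16)
nums = width != 24
q = [nums for data in width if data <= nums]
elems = nums // nums
width = width + 3 // 39
nums = nums + q % 27
process(nums)

width = width + 3 // 39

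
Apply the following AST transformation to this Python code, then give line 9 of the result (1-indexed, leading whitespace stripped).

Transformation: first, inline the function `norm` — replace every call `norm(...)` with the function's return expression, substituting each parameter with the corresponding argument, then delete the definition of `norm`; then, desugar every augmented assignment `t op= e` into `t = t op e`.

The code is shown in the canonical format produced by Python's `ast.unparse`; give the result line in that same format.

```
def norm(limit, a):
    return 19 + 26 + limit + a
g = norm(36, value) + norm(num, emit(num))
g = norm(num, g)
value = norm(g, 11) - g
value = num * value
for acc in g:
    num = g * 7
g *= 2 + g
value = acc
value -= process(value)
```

value = value - process(value)

Transformed code:
g = 19 + 26 + 36 + value + (19 + 26 + num + emit(num))
g = 19 + 26 + num + g
value = 19 + 26 + g + 11 - g
value = num * value
for acc in g:
    num = g * 7
g = g * (2 + g)
value = acc
value = value - process(value)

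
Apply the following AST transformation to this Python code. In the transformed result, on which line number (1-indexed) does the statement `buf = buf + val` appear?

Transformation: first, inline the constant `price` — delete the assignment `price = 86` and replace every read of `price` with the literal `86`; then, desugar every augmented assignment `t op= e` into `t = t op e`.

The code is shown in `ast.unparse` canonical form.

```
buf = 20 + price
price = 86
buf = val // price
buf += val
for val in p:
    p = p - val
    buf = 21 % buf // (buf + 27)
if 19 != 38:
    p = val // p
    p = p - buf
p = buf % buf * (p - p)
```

Transformed code:
buf = 20 + 86
buf = val // 86
buf = buf + val
for val in p:
    p = p - val
    buf = 21 % buf // (buf + 27)
if 19 != 38:
    p = val // p
    p = p - buf
p = buf % buf * (p - p)

3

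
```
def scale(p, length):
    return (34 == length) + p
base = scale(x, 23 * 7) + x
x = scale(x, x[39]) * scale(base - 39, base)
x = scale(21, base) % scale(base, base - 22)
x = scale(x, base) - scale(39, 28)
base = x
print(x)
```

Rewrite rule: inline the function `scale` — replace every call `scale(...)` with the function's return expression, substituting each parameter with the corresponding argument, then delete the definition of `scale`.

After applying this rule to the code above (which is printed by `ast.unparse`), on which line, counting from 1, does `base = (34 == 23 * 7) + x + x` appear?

Transformed code:
base = (34 == 23 * 7) + x + x
x = ((34 == x[39]) + x) * ((34 == base) + (base - 39))
x = ((34 == base) + 21) % ((34 == base - 22) + base)
x = (34 == base) + x - ((34 == 28) + 39)
base = x
print(x)

1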